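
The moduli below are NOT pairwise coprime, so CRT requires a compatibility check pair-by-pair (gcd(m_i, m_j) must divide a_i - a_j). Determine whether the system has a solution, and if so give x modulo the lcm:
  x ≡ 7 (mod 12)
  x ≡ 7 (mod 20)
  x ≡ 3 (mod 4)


Moduli 12, 20, 4 are not pairwise coprime, so CRT works modulo lcm(m_i) when all pairwise compatibility conditions hold.
Pairwise compatibility: gcd(m_i, m_j) must divide a_i - a_j for every pair.
Merge one congruence at a time:
  Start: x ≡ 7 (mod 12).
  Combine with x ≡ 7 (mod 20): gcd(12, 20) = 4; 7 - 7 = 0, which IS divisible by 4, so compatible.
    Write x = 7 + 12·t and substitute into x ≡ 7 (mod 20): 12·t ≡ 7 − 7 = 0 (mod 20).
    Divide the congruence (and modulus) by g = 4: 3·t ≡ 0 (mod 5).
    The inverse of 3 mod 5 is 2 (since 3·2 = 6 = 1·5 + 1), so t ≡ 2·0 = 0 ≡ 0 (mod 5).
    Then x = 7 + 12·0 = 7, valid modulo lcm(12, 20) = 60: x ≡ 7 (mod 60).
  Combine with x ≡ 3 (mod 4): gcd(60, 4) = 4; 3 - 7 = -4, which IS divisible by 4, so compatible.
    Write x = 7 + 60·t and substitute into x ≡ 3 (mod 4): 60·t ≡ 3 − 7 = -4 (mod 4).
    Divide the congruence (and modulus) by g = 4: 15·t ≡ -1 (mod 1).
    Modulo 1 every t works; take t = 0.
    Then x = 7 + 60·0 = 7, valid modulo lcm(60, 4) = 60: x ≡ 7 (mod 60).
Verify: 7 mod 12 = 7, 7 mod 20 = 7, 7 mod 4 = 3.

x ≡ 7 (mod 60).


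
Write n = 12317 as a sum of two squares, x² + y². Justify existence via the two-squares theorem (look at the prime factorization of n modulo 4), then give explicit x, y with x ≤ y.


Step 1: Factor n = 12317 = 109 · 113.
Step 2: Check the mod-4 condition on each prime factor: 109 ≡ 1 (mod 4), exponent 1; 113 ≡ 1 (mod 4), exponent 1.
All primes ≡ 3 (mod 4) appear to even exponent (or don't appear), so by the two-squares theorem n IS expressible as a sum of two squares.
Step 3: Build a representation. Here n = 109 · 113 is a product of primes ≡ 1 (mod 4). Each prime p ≡ 1 (mod 4) is itself a sum of two squares; find a² by testing p − a² for a perfect square:
  109: 109 − 1² = 108, 109 − 2² = 105, 109 − 3² = 100 = 10² ⇒ 109 = 3² + 10².
  113: 113 − 1² = 112, 113 − 2² = 109, 113 − 3² = 104, 113 − 4² = 97, 113 − 5² = 88, 113 − 6² = 77, 113 − 7² = 64 = 8² ⇒ 113 = 7² + 8².
  Combine using the Brahmagupta–Fibonacci identity (a² + b²)(c² + d²) = (ac − bd)² + (ad + bc)² = (ac + bd)² + (ad − bc)²:
  109 · 113 = 12317: from (3² + 10²)(7² + 8²), take (3·7 − 10·8, 3·8 + 10·7) = (21 − 80, 24 + 70) = (-59, 94); dropping signs (only squares matter) gives (59, 94); check 59² + 94² = 3481 + 8836 = 12317 ✓.
Step 4: Order so x ≤ y and verify: 59² + 94² = 3481 + 8836 = 12317 = n. ✓

n = 12317 = 59² + 94² (one valid representation with x ≤ y).


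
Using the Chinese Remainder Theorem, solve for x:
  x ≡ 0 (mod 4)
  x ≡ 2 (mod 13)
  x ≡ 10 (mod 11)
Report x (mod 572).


Moduli 4, 13, 11 are pairwise coprime; by CRT there is a unique solution modulo M = 4 · 13 · 11 = 572.
Solve pairwise, accumulating the modulus:
  Start with x ≡ 0 (mod 4).
  Combine with x ≡ 2 (mod 13): since gcd(4, 13) = 1, we get a unique residue mod 52.
    Write x = 0 + 4·t and substitute into x ≡ 2 (mod 13): 4·t ≡ 2 − 0 = 2 (mod 13).
    The inverse of 4 mod 13 is 10 (since 4·10 = 40 = 3·13 + 1), so t ≡ 10·2 = 20 ≡ 7 (mod 13).
    Then x = 0 + 4·7 = 28, valid modulo lcm(4, 13) = 52: x ≡ 28 (mod 52).
  Combine with x ≡ 10 (mod 11): since gcd(52, 11) = 1, we get a unique residue mod 572.
    Write x = 28 + 52·t and substitute into x ≡ 10 (mod 11): 52·t ≡ 10 − 28 = -18 (mod 11).
    Reduce coefficients mod 11: 8·t ≡ 4 (mod 11).
    The inverse of 8 mod 11 is 7 (since 8·7 = 56 = 5·11 + 1), so t ≡ 7·4 = 28 ≡ 6 (mod 11).
    Then x = 28 + 52·6 = 340, valid modulo lcm(52, 11) = 572: x ≡ 340 (mod 572).
Verify: 340 mod 4 = 0 ✓, 340 mod 13 = 2 ✓, 340 mod 11 = 10 ✓.

x ≡ 340 (mod 572).


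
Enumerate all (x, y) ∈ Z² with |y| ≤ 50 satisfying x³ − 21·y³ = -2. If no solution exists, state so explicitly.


The equation is x³ - 21y³ = -2. For fixed y, x³ = 21·y³ − 2, so a solution requires the RHS to be a perfect cube.
Strategy: iterate y from -50 to 50, compute RHS = 21·y³ − 2, and check whether it is a (positive or negative) perfect cube.
Check small values of y:
  y = 0: RHS = -2 is not a perfect cube.
  y = 1: RHS = 19 is not a perfect cube.
  y = -1: RHS = -23 is not a perfect cube.
  y = 2: RHS = 166 is not a perfect cube.
  y = -2: RHS = -170 is not a perfect cube.
  y = 3: RHS = 565 is not a perfect cube.
  y = -3: RHS = -569 is not a perfect cube.
Continuing the search up to |y| = 50 finds no solutions either.
No (x, y) in the scanned range satisfies the equation.

No integer solutions with |y| ≤ 50.


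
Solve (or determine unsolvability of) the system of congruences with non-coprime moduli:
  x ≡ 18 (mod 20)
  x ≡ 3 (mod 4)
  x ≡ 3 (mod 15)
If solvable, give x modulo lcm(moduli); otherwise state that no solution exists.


Moduli 20, 4, 15 are not pairwise coprime, so CRT works modulo lcm(m_i) when all pairwise compatibility conditions hold.
Pairwise compatibility: gcd(m_i, m_j) must divide a_i - a_j for every pair.
Merge one congruence at a time:
  Start: x ≡ 18 (mod 20).
  Combine with x ≡ 3 (mod 4): gcd(20, 4) = 4, and 3 - 18 = -15 is NOT divisible by 4.
    ⇒ system is inconsistent (no integer solution).

No solution (the system is inconsistent).


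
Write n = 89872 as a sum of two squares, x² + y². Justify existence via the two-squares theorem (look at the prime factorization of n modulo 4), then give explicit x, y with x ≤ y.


Step 1: Factor n = 89872 = 2^4 · 41 · 137.
Step 2: Check the mod-4 condition on each prime factor: 2 = 2 (special); 41 ≡ 1 (mod 4), exponent 1; 137 ≡ 1 (mod 4), exponent 1.
All primes ≡ 3 (mod 4) appear to even exponent (or don't appear), so by the two-squares theorem n IS expressible as a sum of two squares.
Step 3: Build a representation. Group n = k² · m with k = 4 and m = 41 · 137 = 5617 (a product of primes ≡ 1 (mod 4)); a representation of m scales to one of n via (k·x)² + (k·y)² = k²(x² + y²). Each prime p ≡ 1 (mod 4) is itself a sum of two squares; find a² by testing p − a² for a perfect square:
  41: 41 − 1² = 40, 41 − 2² = 37, 41 − 3² = 32, 41 − 4² = 25 = 5² ⇒ 41 = 4² + 5².
  137: 137 − 1² = 136, 137 − 2² = 133, 137 − 3² = 128, 137 − 4² = 121 = 11² ⇒ 137 = 4² + 11².
  Combine using the Brahmagupta–Fibonacci identity (a² + b²)(c² + d²) = (ac − bd)² + (ad + bc)² = (ac + bd)² + (ad − bc)²:
  41 · 137 = 5617: from (4² + 5²)(4² + 11²), take (4·4 − 5·11, 4·11 + 5·4) = (16 − 55, 44 + 20) = (-39, 64); dropping signs (only squares matter) gives (39, 64); check 39² + 64² = 1521 + 4096 = 5617 ✓.
  Scale by k = 4: (4·39, 4·64) = (156, 256).
Step 4: Order so x ≤ y and verify: 156² + 256² = 24336 + 65536 = 89872 = n. ✓

n = 89872 = 156² + 256² (one valid representation with x ≤ y).


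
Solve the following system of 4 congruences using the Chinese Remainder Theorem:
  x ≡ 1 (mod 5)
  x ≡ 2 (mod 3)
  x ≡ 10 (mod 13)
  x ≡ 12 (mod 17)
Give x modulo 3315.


Product of moduli M = 5 · 3 · 13 · 17 = 3315.
Merge one congruence at a time:
  Start: x ≡ 1 (mod 5).
  Combine with x ≡ 2 (mod 3); new modulus lcm = 15.
    Write x = 1 + 5·t and substitute into x ≡ 2 (mod 3): 5·t ≡ 2 − 1 = 1 (mod 3).
    Reduce coefficients mod 3: 2·t ≡ 1 (mod 3).
    The inverse of 2 mod 3 is 2 (since 2·2 = 4 = 1·3 + 1), so t ≡ 2·1 = 2 ≡ 2 (mod 3).
    Then x = 1 + 5·2 = 11, valid modulo lcm(5, 3) = 15: x ≡ 11 (mod 15).
  Combine with x ≡ 10 (mod 13); new modulus lcm = 195.
    Write x = 11 + 15·t and substitute into x ≡ 10 (mod 13): 15·t ≡ 10 − 11 = -1 (mod 13).
    Reduce coefficients mod 13: 2·t ≡ 12 (mod 13).
    The inverse of 2 mod 13 is 7 (since 2·7 = 14 = 1·13 + 1), so t ≡ 7·12 = 84 ≡ 6 (mod 13).
    Then x = 11 + 15·6 = 101, valid modulo lcm(15, 13) = 195: x ≡ 101 (mod 195).
  Combine with x ≡ 12 (mod 17); new modulus lcm = 3315.
    Write x = 101 + 195·t and substitute into x ≡ 12 (mod 17): 195·t ≡ 12 − 101 = -89 (mod 17).
    Reduce coefficients mod 17: 8·t ≡ 13 (mod 17).
    The inverse of 8 mod 17 is 15 (since 8·15 = 120 = 7·17 + 1), so t ≡ 15·13 = 195 ≡ 8 (mod 17).
    Then x = 101 + 195·8 = 1661, valid modulo lcm(195, 17) = 3315: x ≡ 1661 (mod 3315).
Verify against each original: 1661 mod 5 = 1, 1661 mod 3 = 2, 1661 mod 13 = 10, 1661 mod 17 = 12.

x ≡ 1661 (mod 3315).


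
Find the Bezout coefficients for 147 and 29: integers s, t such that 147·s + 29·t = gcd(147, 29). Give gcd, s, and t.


Euclidean algorithm on (147, 29) — divide until remainder is 0:
  147 = 5 · 29 + 2
  29 = 14 · 2 + 1
  2 = 2 · 1 + 0
gcd(147, 29) = 1.
Track Bezout coefficients alongside the remainders: start with r₀ = 147 = a·1 + b·0 (s = 1, t = 0) and r₁ = 29 = a·0 + b·1 (s = 0, t = 1); each new remainder r_{k+1} = r_{k-1} − q_k·r_k inherits s_{k+1} = s_{k-1} − q_k·s_k, t_{k+1} = t_{k-1} − q_k·t_k, so r_k = a·s_k + b·t_k at every step:
  q = 5: r = 2, s = 1 − 5·0 = 1, t = 0 − 5·1 = -5  (check: 147·1 + 29·(-5) = 2)
  q = 14: r = 1, s = 0 − 14·1 = -14, t = 1 − 14·(-5) = 71  (check: 147·(-14) + 29·71 = 1)
The row with r = 1 (the gcd) gives the Bezout coefficients s = -14, t = 71.
Result: 147 · (-14) + 29 · (71) = 1.

gcd(147, 29) = 1; s = -14, t = 71 (check: 147·(-14) + 29·71 = 1).


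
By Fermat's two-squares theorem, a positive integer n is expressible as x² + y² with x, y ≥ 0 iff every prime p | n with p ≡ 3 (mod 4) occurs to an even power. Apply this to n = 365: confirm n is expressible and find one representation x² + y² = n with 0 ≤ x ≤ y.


Step 1: Factor n = 365 = 5 · 73.
Step 2: Check the mod-4 condition on each prime factor: 5 ≡ 1 (mod 4), exponent 1; 73 ≡ 1 (mod 4), exponent 1.
All primes ≡ 3 (mod 4) appear to even exponent (or don't appear), so by the two-squares theorem n IS expressible as a sum of two squares.
Step 3: Build a representation. Here n = 5 · 73 is a product of primes ≡ 1 (mod 4). Each prime p ≡ 1 (mod 4) is itself a sum of two squares; find a² by testing p − a² for a perfect square:
  5: 5 − 1² = 4 = 2² ⇒ 5 = 1² + 2².
  73: 73 − 1² = 72, 73 − 2² = 69, 73 − 3² = 64 = 8² ⇒ 73 = 3² + 8².
  Combine using the Brahmagupta–Fibonacci identity (a² + b²)(c² + d²) = (ac − bd)² + (ad + bc)² = (ac + bd)² + (ad − bc)²:
  5 · 73 = 365: from (1² + 2²)(3² + 8²), take (1·3 − 2·8, 1·8 + 2·3) = (3 − 16, 8 + 6) = (-13, 14); dropping signs (only squares matter) gives (13, 14); check 13² + 14² = 169 + 196 = 365 ✓.
Step 4: Order so x ≤ y and verify: 13² + 14² = 169 + 196 = 365 = n. ✓

n = 365 = 13² + 14² (one valid representation with x ≤ y).


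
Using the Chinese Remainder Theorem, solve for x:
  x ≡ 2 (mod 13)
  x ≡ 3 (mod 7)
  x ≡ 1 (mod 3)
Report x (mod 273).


Moduli 13, 7, 3 are pairwise coprime; by CRT there is a unique solution modulo M = 13 · 7 · 3 = 273.
Solve pairwise, accumulating the modulus:
  Start with x ≡ 2 (mod 13).
  Combine with x ≡ 3 (mod 7): since gcd(13, 7) = 1, we get a unique residue mod 91.
    Write x = 2 + 13·t and substitute into x ≡ 3 (mod 7): 13·t ≡ 3 − 2 = 1 (mod 7).
    Reduce coefficients mod 7: 6·t ≡ 1 (mod 7).
    The inverse of 6 mod 7 is 6 (since 6·6 = 36 = 5·7 + 1), so t ≡ 6·1 = 6 ≡ 6 (mod 7).
    Then x = 2 + 13·6 = 80, valid modulo lcm(13, 7) = 91: x ≡ 80 (mod 91).
  Combine with x ≡ 1 (mod 3): since gcd(91, 3) = 1, we get a unique residue mod 273.
    Write x = 80 + 91·t and substitute into x ≡ 1 (mod 3): 91·t ≡ 1 − 80 = -79 (mod 3).
    Reduce coefficients mod 3: 1·t ≡ 2 (mod 3).
    So t ≡ 2 (mod 3).
    Then x = 80 + 91·2 = 262, valid modulo lcm(91, 3) = 273: x ≡ 262 (mod 273).
Verify: 262 mod 13 = 2 ✓, 262 mod 7 = 3 ✓, 262 mod 3 = 1 ✓.

x ≡ 262 (mod 273).


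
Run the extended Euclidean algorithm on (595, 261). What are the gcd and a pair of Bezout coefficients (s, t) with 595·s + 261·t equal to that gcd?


Euclidean algorithm on (595, 261) — divide until remainder is 0:
  595 = 2 · 261 + 73
  261 = 3 · 73 + 42
  73 = 1 · 42 + 31
  42 = 1 · 31 + 11
  31 = 2 · 11 + 9
  11 = 1 · 9 + 2
  9 = 4 · 2 + 1
  2 = 2 · 1 + 0
gcd(595, 261) = 1.
Track Bezout coefficients alongside the remainders: start with r₀ = 595 = a·1 + b·0 (s = 1, t = 0) and r₁ = 261 = a·0 + b·1 (s = 0, t = 1); each new remainder r_{k+1} = r_{k-1} − q_k·r_k inherits s_{k+1} = s_{k-1} − q_k·s_k, t_{k+1} = t_{k-1} − q_k·t_k, so r_k = a·s_k + b·t_k at every step:
  q = 2: r = 73, s = 1 − 2·0 = 1, t = 0 − 2·1 = -2  (check: 595·1 + 261·(-2) = 73)
  q = 3: r = 42, s = 0 − 3·1 = -3, t = 1 − 3·(-2) = 7  (check: 595·(-3) + 261·7 = 42)
  q = 1: r = 31, s = 1 − 1·(-3) = 4, t = -2 − 1·7 = -9  (check: 595·4 + 261·(-9) = 31)
  q = 1: r = 11, s = -3 − 1·4 = -7, t = 7 − 1·(-9) = 16  (check: 595·(-7) + 261·16 = 11)
  q = 2: r = 9, s = 4 − 2·(-7) = 18, t = -9 − 2·16 = -41  (check: 595·18 + 261·(-41) = 9)
  q = 1: r = 2, s = -7 − 1·18 = -25, t = 16 − 1·(-41) = 57  (check: 595·(-25) + 261·57 = 2)
  q = 4: r = 1, s = 18 − 4·(-25) = 118, t = -41 − 4·57 = -269  (check: 595·118 + 261·(-269) = 1)
The row with r = 1 (the gcd) gives the Bezout coefficients s = 118, t = -269.
Result: 595 · (118) + 261 · (-269) = 1.

gcd(595, 261) = 1; s = 118, t = -269 (check: 595·118 + 261·(-269) = 1).


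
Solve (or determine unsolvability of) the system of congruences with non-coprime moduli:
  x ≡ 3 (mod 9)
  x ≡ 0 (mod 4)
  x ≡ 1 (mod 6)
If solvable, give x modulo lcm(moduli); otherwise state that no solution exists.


Moduli 9, 4, 6 are not pairwise coprime, so CRT works modulo lcm(m_i) when all pairwise compatibility conditions hold.
Pairwise compatibility: gcd(m_i, m_j) must divide a_i - a_j for every pair.
Merge one congruence at a time:
  Start: x ≡ 3 (mod 9).
  Combine with x ≡ 0 (mod 4): gcd(9, 4) = 1; 0 - 3 = -3, which IS divisible by 1, so compatible.
    Write x = 3 + 9·t and substitute into x ≡ 0 (mod 4): 9·t ≡ 0 − 3 = -3 (mod 4).
    Reduce coefficients mod 4: 1·t ≡ 1 (mod 4).
    So t ≡ 1 (mod 4).
    Then x = 3 + 9·1 = 12, valid modulo lcm(9, 4) = 36: x ≡ 12 (mod 36).
  Combine with x ≡ 1 (mod 6): gcd(36, 6) = 6, and 1 - 12 = -11 is NOT divisible by 6.
    ⇒ system is inconsistent (no integer solution).

No solution (the system is inconsistent).


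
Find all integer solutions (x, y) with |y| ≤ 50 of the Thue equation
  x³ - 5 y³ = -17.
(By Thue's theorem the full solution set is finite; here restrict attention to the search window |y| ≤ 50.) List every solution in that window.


The equation is x³ - 5y³ = -17. For fixed y, x³ = 5·y³ − 17, so a solution requires the RHS to be a perfect cube.
Strategy: iterate y from -50 to 50, compute RHS = 5·y³ − 17, and check whether it is a (positive or negative) perfect cube.
Check small values of y:
  y = 0: RHS = -17 is not a perfect cube.
  y = 1: RHS = -12 is not a perfect cube.
  y = -1: RHS = -22 is not a perfect cube.
  y = 2: RHS = 23 is not a perfect cube.
  y = -2: RHS = -57 is not a perfect cube.
  y = 3: RHS = 118 is not a perfect cube.
  y = -3: RHS = -152 is not a perfect cube.
Continuing the search up to |y| = 50 finds no solutions either.
No (x, y) in the scanned range satisfies the equation.

No integer solutions with |y| ≤ 50.


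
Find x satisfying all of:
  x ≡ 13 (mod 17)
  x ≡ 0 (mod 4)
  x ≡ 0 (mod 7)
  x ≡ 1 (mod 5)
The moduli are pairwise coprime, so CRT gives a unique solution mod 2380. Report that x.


Product of moduli M = 17 · 4 · 7 · 5 = 2380.
Merge one congruence at a time:
  Start: x ≡ 13 (mod 17).
  Combine with x ≡ 0 (mod 4); new modulus lcm = 68.
    Write x = 13 + 17·t and substitute into x ≡ 0 (mod 4): 17·t ≡ 0 − 13 = -13 (mod 4).
    Reduce coefficients mod 4: 1·t ≡ 3 (mod 4).
    So t ≡ 3 (mod 4).
    Then x = 13 + 17·3 = 64, valid modulo lcm(17, 4) = 68: x ≡ 64 (mod 68).
  Combine with x ≡ 0 (mod 7); new modulus lcm = 476.
    Write x = 64 + 68·t and substitute into x ≡ 0 (mod 7): 68·t ≡ 0 − 64 = -64 (mod 7).
    Reduce coefficients mod 7: 5·t ≡ 6 (mod 7).
    The inverse of 5 mod 7 is 3 (since 5·3 = 15 = 2·7 + 1), so t ≡ 3·6 = 18 ≡ 4 (mod 7).
    Then x = 64 + 68·4 = 336, valid modulo lcm(68, 7) = 476: x ≡ 336 (mod 476).
  Combine with x ≡ 1 (mod 5); new modulus lcm = 2380.
    Write x = 336 + 476·t and substitute into x ≡ 1 (mod 5): 476·t ≡ 1 − 336 = -335 (mod 5).
    Reduce coefficients mod 5: 1·t ≡ 0 (mod 5).
    So t ≡ 0 (mod 5).
    Then x = 336 + 476·0 = 336, valid modulo lcm(476, 5) = 2380: x ≡ 336 (mod 2380).
Verify against each original: 336 mod 17 = 13, 336 mod 4 = 0, 336 mod 7 = 0, 336 mod 5 = 1.

x ≡ 336 (mod 2380).


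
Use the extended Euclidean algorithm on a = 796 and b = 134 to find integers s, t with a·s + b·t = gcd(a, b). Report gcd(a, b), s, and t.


Euclidean algorithm on (796, 134) — divide until remainder is 0:
  796 = 5 · 134 + 126
  134 = 1 · 126 + 8
  126 = 15 · 8 + 6
  8 = 1 · 6 + 2
  6 = 3 · 2 + 0
gcd(796, 134) = 2.
Track Bezout coefficients alongside the remainders: start with r₀ = 796 = a·1 + b·0 (s = 1, t = 0) and r₁ = 134 = a·0 + b·1 (s = 0, t = 1); each new remainder r_{k+1} = r_{k-1} − q_k·r_k inherits s_{k+1} = s_{k-1} − q_k·s_k, t_{k+1} = t_{k-1} − q_k·t_k, so r_k = a·s_k + b·t_k at every step:
  q = 5: r = 126, s = 1 − 5·0 = 1, t = 0 − 5·1 = -5  (check: 796·1 + 134·(-5) = 126)
  q = 1: r = 8, s = 0 − 1·1 = -1, t = 1 − 1·(-5) = 6  (check: 796·(-1) + 134·6 = 8)
  q = 15: r = 6, s = 1 − 15·(-1) = 16, t = -5 − 15·6 = -95  (check: 796·16 + 134·(-95) = 6)
  q = 1: r = 2, s = -1 − 1·16 = -17, t = 6 − 1·(-95) = 101  (check: 796·(-17) + 134·101 = 2)
The row with r = 2 (the gcd) gives the Bezout coefficients s = -17, t = 101.
Result: 796 · (-17) + 134 · (101) = 2.

gcd(796, 134) = 2; s = -17, t = 101 (check: 796·(-17) + 134·101 = 2).


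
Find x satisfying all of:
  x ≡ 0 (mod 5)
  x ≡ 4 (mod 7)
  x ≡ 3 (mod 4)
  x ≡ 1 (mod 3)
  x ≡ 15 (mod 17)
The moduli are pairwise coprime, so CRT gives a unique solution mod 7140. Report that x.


Product of moduli M = 5 · 7 · 4 · 3 · 17 = 7140.
Merge one congruence at a time:
  Start: x ≡ 0 (mod 5).
  Combine with x ≡ 4 (mod 7); new modulus lcm = 35.
    Write x = 0 + 5·t and substitute into x ≡ 4 (mod 7): 5·t ≡ 4 − 0 = 4 (mod 7).
    The inverse of 5 mod 7 is 3 (since 5·3 = 15 = 2·7 + 1), so t ≡ 3·4 = 12 ≡ 5 (mod 7).
    Then x = 0 + 5·5 = 25, valid modulo lcm(5, 7) = 35: x ≡ 25 (mod 35).
  Combine with x ≡ 3 (mod 4); new modulus lcm = 140.
    Write x = 25 + 35·t and substitute into x ≡ 3 (mod 4): 35·t ≡ 3 − 25 = -22 (mod 4).
    Reduce coefficients mod 4: 3·t ≡ 2 (mod 4).
    The inverse of 3 mod 4 is 3 (since 3·3 = 9 = 2·4 + 1), so t ≡ 3·2 = 6 ≡ 2 (mod 4).
    Then x = 25 + 35·2 = 95, valid modulo lcm(35, 4) = 140: x ≡ 95 (mod 140).
  Combine with x ≡ 1 (mod 3); new modulus lcm = 420.
    Write x = 95 + 140·t and substitute into x ≡ 1 (mod 3): 140·t ≡ 1 − 95 = -94 (mod 3).
    Reduce coefficients mod 3: 2·t ≡ 2 (mod 3).
    The inverse of 2 mod 3 is 2 (since 2·2 = 4 = 1·3 + 1), so t ≡ 2·2 = 4 ≡ 1 (mod 3).
    Then x = 95 + 140·1 = 235, valid modulo lcm(140, 3) = 420: x ≡ 235 (mod 420).
  Combine with x ≡ 15 (mod 17); new modulus lcm = 7140.
    Write x = 235 + 420·t and substitute into x ≡ 15 (mod 17): 420·t ≡ 15 − 235 = -220 (mod 17).
    Reduce coefficients mod 17: 12·t ≡ 1 (mod 17).
    The inverse of 12 mod 17 is 10 (since 12·10 = 120 = 7·17 + 1), so t ≡ 10·1 = 10 ≡ 10 (mod 17).
    Then x = 235 + 420·10 = 4435, valid modulo lcm(420, 17) = 7140: x ≡ 4435 (mod 7140).
Verify against each original: 4435 mod 5 = 0, 4435 mod 7 = 4, 4435 mod 4 = 3, 4435 mod 3 = 1, 4435 mod 17 = 15.

x ≡ 4435 (mod 7140).


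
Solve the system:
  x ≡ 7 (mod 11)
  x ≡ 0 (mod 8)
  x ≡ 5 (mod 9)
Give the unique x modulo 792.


Moduli 11, 8, 9 are pairwise coprime; by CRT there is a unique solution modulo M = 11 · 8 · 9 = 792.
Solve pairwise, accumulating the modulus:
  Start with x ≡ 7 (mod 11).
  Combine with x ≡ 0 (mod 8): since gcd(11, 8) = 1, we get a unique residue mod 88.
    Write x = 7 + 11·t and substitute into x ≡ 0 (mod 8): 11·t ≡ 0 − 7 = -7 (mod 8).
    Reduce coefficients mod 8: 3·t ≡ 1 (mod 8).
    The inverse of 3 mod 8 is 3 (since 3·3 = 9 = 1·8 + 1), so t ≡ 3·1 = 3 ≡ 3 (mod 8).
    Then x = 7 + 11·3 = 40, valid modulo lcm(11, 8) = 88: x ≡ 40 (mod 88).
  Combine with x ≡ 5 (mod 9): since gcd(88, 9) = 1, we get a unique residue mod 792.
    Write x = 40 + 88·t and substitute into x ≡ 5 (mod 9): 88·t ≡ 5 − 40 = -35 (mod 9).
    Reduce coefficients mod 9: 7·t ≡ 1 (mod 9).
    The inverse of 7 mod 9 is 4 (since 7·4 = 28 = 3·9 + 1), so t ≡ 4·1 = 4 ≡ 4 (mod 9).
    Then x = 40 + 88·4 = 392, valid modulo lcm(88, 9) = 792: x ≡ 392 (mod 792).
Verify: 392 mod 11 = 7 ✓, 392 mod 8 = 0 ✓, 392 mod 9 = 5 ✓.

x ≡ 392 (mod 792).


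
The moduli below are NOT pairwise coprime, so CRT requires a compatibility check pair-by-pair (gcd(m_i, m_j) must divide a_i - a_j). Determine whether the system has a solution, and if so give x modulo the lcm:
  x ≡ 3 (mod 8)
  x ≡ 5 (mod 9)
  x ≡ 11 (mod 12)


Moduli 8, 9, 12 are not pairwise coprime, so CRT works modulo lcm(m_i) when all pairwise compatibility conditions hold.
Pairwise compatibility: gcd(m_i, m_j) must divide a_i - a_j for every pair.
Merge one congruence at a time:
  Start: x ≡ 3 (mod 8).
  Combine with x ≡ 5 (mod 9): gcd(8, 9) = 1; 5 - 3 = 2, which IS divisible by 1, so compatible.
    Write x = 3 + 8·t and substitute into x ≡ 5 (mod 9): 8·t ≡ 5 − 3 = 2 (mod 9).
    The inverse of 8 mod 9 is 8 (since 8·8 = 64 = 7·9 + 1), so t ≡ 8·2 = 16 ≡ 7 (mod 9).
    Then x = 3 + 8·7 = 59, valid modulo lcm(8, 9) = 72: x ≡ 59 (mod 72).
  Combine with x ≡ 11 (mod 12): gcd(72, 12) = 12; 11 - 59 = -48, which IS divisible by 12, so compatible.
    Write x = 59 + 72·t and substitute into x ≡ 11 (mod 12): 72·t ≡ 11 − 59 = -48 (mod 12).
    Divide the congruence (and modulus) by g = 12: 6·t ≡ -4 (mod 1).
    Modulo 1 every t works; take t = 0.
    Then x = 59 + 72·0 = 59, valid modulo lcm(72, 12) = 72: x ≡ 59 (mod 72).
Verify: 59 mod 8 = 3, 59 mod 9 = 5, 59 mod 12 = 11.

x ≡ 59 (mod 72).


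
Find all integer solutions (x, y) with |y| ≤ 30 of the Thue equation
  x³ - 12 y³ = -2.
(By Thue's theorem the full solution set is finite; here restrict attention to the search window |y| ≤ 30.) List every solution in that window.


The equation is x³ - 12y³ = -2. For fixed y, x³ = 12·y³ − 2, so a solution requires the RHS to be a perfect cube.
Strategy: iterate y from -30 to 30, compute RHS = 12·y³ − 2, and check whether it is a (positive or negative) perfect cube.
Check small values of y:
  y = 0: RHS = -2 is not a perfect cube.
  y = 1: RHS = 10 is not a perfect cube.
  y = -1: RHS = -14 is not a perfect cube.
  y = 2: RHS = 94 is not a perfect cube.
  y = -2: RHS = -98 is not a perfect cube.
  y = 3: RHS = 322 is not a perfect cube.
  y = -3: RHS = -326 is not a perfect cube.
Continuing the search up to |y| = 30 finds no solutions either.
No (x, y) in the scanned range satisfies the equation.

No integer solutions with |y| ≤ 30.


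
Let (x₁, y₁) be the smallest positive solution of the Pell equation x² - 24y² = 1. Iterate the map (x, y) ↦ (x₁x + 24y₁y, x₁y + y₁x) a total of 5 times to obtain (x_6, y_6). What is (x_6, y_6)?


Step 1: Find the fundamental solution (x₁, y₁) of x² - 24y² = 1.
  Expand √24 as a continued fraction. a₀ = ⌊√24⌋ = 4; iterate m_{k+1} = d_k·a_k − m_k, d_{k+1} = (24 − m_{k+1}²)/d_k, a_{k+1} = ⌊(a₀ + m_{k+1})/d_{k+1}⌋ (starting m₀ = 0, d₀ = 1), with convergents p_k = a_k·p_{k-1} + p_{k-2}, q_k = a_k·q_{k-1} + q_{k-2} (p₋₁ = 1, q₋₁ = 0):
  k = 0: a₀ = 4; p₀/q₀ = 4/1; p₀² − 24·q₀² = 16 − 24 = -8.
  k = 1: m = 4, d = 8, a = ⌊(4 + 4)/8⌋ = 1; p/q = (1·4 + 1)/(1·1 + 0) = 5/1; p² − 24·q² = 25 − 24 = 1.
  The first convergent with p² − 24·q² = 1 gives the fundamental solution (x₁, y₁) = (5, 1).
Step 2: Apply the recurrence (x_{n+1}, y_{n+1}) = (x₁x_n + 24y₁y_n, x₁y_n + y₁x_n) repeatedly.
  From (x_1, y_1) = (5, 1): x_2 = 5·5 + 24·1·1 = 49; y_2 = 5·1 + 1·5 = 10.
  From (x_2, y_2) = (49, 10): x_3 = 5·49 + 24·1·10 = 485; y_3 = 5·10 + 1·49 = 99.
  From (x_3, y_3) = (485, 99): x_4 = 5·485 + 24·1·99 = 4801; y_4 = 5·99 + 1·485 = 980.
  From (x_4, y_4) = (4801, 980): x_5 = 5·4801 + 24·1·980 = 47525; y_5 = 5·980 + 1·4801 = 9701.
  From (x_5, y_5) = (47525, 9701): x_6 = 5·47525 + 24·1·9701 = 470449; y_6 = 5·9701 + 1·47525 = 96030.
Step 3: Verify x_6² - 24·y_6² = 221322261601 - 221322261600 = 1 (should be 1). ✓

(x_1, y_1) = (5, 1); (x_6, y_6) = (470449, 96030).


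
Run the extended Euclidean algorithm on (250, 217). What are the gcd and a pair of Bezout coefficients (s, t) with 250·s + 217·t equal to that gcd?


Euclidean algorithm on (250, 217) — divide until remainder is 0:
  250 = 1 · 217 + 33
  217 = 6 · 33 + 19
  33 = 1 · 19 + 14
  19 = 1 · 14 + 5
  14 = 2 · 5 + 4
  5 = 1 · 4 + 1
  4 = 4 · 1 + 0
gcd(250, 217) = 1.
Track Bezout coefficients alongside the remainders: start with r₀ = 250 = a·1 + b·0 (s = 1, t = 0) and r₁ = 217 = a·0 + b·1 (s = 0, t = 1); each new remainder r_{k+1} = r_{k-1} − q_k·r_k inherits s_{k+1} = s_{k-1} − q_k·s_k, t_{k+1} = t_{k-1} − q_k·t_k, so r_k = a·s_k + b·t_k at every step:
  q = 1: r = 33, s = 1 − 1·0 = 1, t = 0 − 1·1 = -1  (check: 250·1 + 217·(-1) = 33)
  q = 6: r = 19, s = 0 − 6·1 = -6, t = 1 − 6·(-1) = 7  (check: 250·(-6) + 217·7 = 19)
  q = 1: r = 14, s = 1 − 1·(-6) = 7, t = -1 − 1·7 = -8  (check: 250·7 + 217·(-8) = 14)
  q = 1: r = 5, s = -6 − 1·7 = -13, t = 7 − 1·(-8) = 15  (check: 250·(-13) + 217·15 = 5)
  q = 2: r = 4, s = 7 − 2·(-13) = 33, t = -8 − 2·15 = -38  (check: 250·33 + 217·(-38) = 4)
  q = 1: r = 1, s = -13 − 1·33 = -46, t = 15 − 1·(-38) = 53  (check: 250·(-46) + 217·53 = 1)
The row with r = 1 (the gcd) gives the Bezout coefficients s = -46, t = 53.
Result: 250 · (-46) + 217 · (53) = 1.

gcd(250, 217) = 1; s = -46, t = 53 (check: 250·(-46) + 217·53 = 1).


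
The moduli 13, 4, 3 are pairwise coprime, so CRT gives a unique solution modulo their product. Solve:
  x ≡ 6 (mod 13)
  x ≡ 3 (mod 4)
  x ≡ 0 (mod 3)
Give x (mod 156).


Moduli 13, 4, 3 are pairwise coprime; by CRT there is a unique solution modulo M = 13 · 4 · 3 = 156.
Solve pairwise, accumulating the modulus:
  Start with x ≡ 6 (mod 13).
  Combine with x ≡ 3 (mod 4): since gcd(13, 4) = 1, we get a unique residue mod 52.
    Write x = 6 + 13·t and substitute into x ≡ 3 (mod 4): 13·t ≡ 3 − 6 = -3 (mod 4).
    Reduce coefficients mod 4: 1·t ≡ 1 (mod 4).
    So t ≡ 1 (mod 4).
    Then x = 6 + 13·1 = 19, valid modulo lcm(13, 4) = 52: x ≡ 19 (mod 52).
  Combine with x ≡ 0 (mod 3): since gcd(52, 3) = 1, we get a unique residue mod 156.
    Write x = 19 + 52·t and substitute into x ≡ 0 (mod 3): 52·t ≡ 0 − 19 = -19 (mod 3).
    Reduce coefficients mod 3: 1·t ≡ 2 (mod 3).
    So t ≡ 2 (mod 3).
    Then x = 19 + 52·2 = 123, valid modulo lcm(52, 3) = 156: x ≡ 123 (mod 156).
Verify: 123 mod 13 = 6 ✓, 123 mod 4 = 3 ✓, 123 mod 3 = 0 ✓.

x ≡ 123 (mod 156).


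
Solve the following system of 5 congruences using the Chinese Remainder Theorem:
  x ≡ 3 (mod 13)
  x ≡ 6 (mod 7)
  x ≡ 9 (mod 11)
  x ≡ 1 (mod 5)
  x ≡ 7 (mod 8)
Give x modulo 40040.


Product of moduli M = 13 · 7 · 11 · 5 · 8 = 40040.
Merge one congruence at a time:
  Start: x ≡ 3 (mod 13).
  Combine with x ≡ 6 (mod 7); new modulus lcm = 91.
    Write x = 3 + 13·t and substitute into x ≡ 6 (mod 7): 13·t ≡ 6 − 3 = 3 (mod 7).
    Reduce coefficients mod 7: 6·t ≡ 3 (mod 7).
    The inverse of 6 mod 7 is 6 (since 6·6 = 36 = 5·7 + 1), so t ≡ 6·3 = 18 ≡ 4 (mod 7).
    Then x = 3 + 13·4 = 55, valid modulo lcm(13, 7) = 91: x ≡ 55 (mod 91).
  Combine with x ≡ 9 (mod 11); new modulus lcm = 1001.
    Write x = 55 + 91·t and substitute into x ≡ 9 (mod 11): 91·t ≡ 9 − 55 = -46 (mod 11).
    Reduce coefficients mod 11: 3·t ≡ 9 (mod 11).
    The inverse of 3 mod 11 is 4 (since 3·4 = 12 = 1·11 + 1), so t ≡ 4·9 = 36 ≡ 3 (mod 11).
    Then x = 55 + 91·3 = 328, valid modulo lcm(91, 11) = 1001: x ≡ 328 (mod 1001).
  Combine with x ≡ 1 (mod 5); new modulus lcm = 5005.
    Write x = 328 + 1001·t and substitute into x ≡ 1 (mod 5): 1001·t ≡ 1 − 328 = -327 (mod 5).
    Reduce coefficients mod 5: 1·t ≡ 3 (mod 5).
    So t ≡ 3 (mod 5).
    Then x = 328 + 1001·3 = 3331, valid modulo lcm(1001, 5) = 5005: x ≡ 3331 (mod 5005).
  Combine with x ≡ 7 (mod 8); new modulus lcm = 40040.
    Write x = 3331 + 5005·t and substitute into x ≡ 7 (mod 8): 5005·t ≡ 7 − 3331 = -3324 (mod 8).
    Reduce coefficients mod 8: 5·t ≡ 4 (mod 8).
    The inverse of 5 mod 8 is 5 (since 5·5 = 25 = 3·8 + 1), so t ≡ 5·4 = 20 ≡ 4 (mod 8).
    Then x = 3331 + 5005·4 = 23351, valid modulo lcm(5005, 8) = 40040: x ≡ 23351 (mod 40040).
Verify against each original: 23351 mod 13 = 3, 23351 mod 7 = 6, 23351 mod 11 = 9, 23351 mod 5 = 1, 23351 mod 8 = 7.

x ≡ 23351 (mod 40040).


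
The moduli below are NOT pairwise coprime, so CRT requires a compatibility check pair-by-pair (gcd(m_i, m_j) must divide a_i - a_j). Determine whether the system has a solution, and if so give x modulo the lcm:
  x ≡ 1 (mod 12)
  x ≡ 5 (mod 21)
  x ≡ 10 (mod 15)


Moduli 12, 21, 15 are not pairwise coprime, so CRT works modulo lcm(m_i) when all pairwise compatibility conditions hold.
Pairwise compatibility: gcd(m_i, m_j) must divide a_i - a_j for every pair.
Merge one congruence at a time:
  Start: x ≡ 1 (mod 12).
  Combine with x ≡ 5 (mod 21): gcd(12, 21) = 3, and 5 - 1 = 4 is NOT divisible by 3.
    ⇒ system is inconsistent (no integer solution).

No solution (the system is inconsistent).


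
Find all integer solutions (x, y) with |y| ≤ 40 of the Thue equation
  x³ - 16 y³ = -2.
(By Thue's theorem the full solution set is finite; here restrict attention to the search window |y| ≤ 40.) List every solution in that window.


The equation is x³ - 16y³ = -2. For fixed y, x³ = 16·y³ − 2, so a solution requires the RHS to be a perfect cube.
Strategy: iterate y from -40 to 40, compute RHS = 16·y³ − 2, and check whether it is a (positive or negative) perfect cube.
Check small values of y:
  y = 0: RHS = -2 is not a perfect cube.
  y = 1: RHS = 14 is not a perfect cube.
  y = -1: RHS = -18 is not a perfect cube.
  y = 2: RHS = 126 is not a perfect cube.
  y = -2: RHS = -130 is not a perfect cube.
  y = 3: RHS = 430 is not a perfect cube.
  y = -3: RHS = -434 is not a perfect cube.
Continuing the search up to |y| = 40 finds no solutions either.
No (x, y) in the scanned range satisfies the equation.

No integer solutions with |y| ≤ 40.


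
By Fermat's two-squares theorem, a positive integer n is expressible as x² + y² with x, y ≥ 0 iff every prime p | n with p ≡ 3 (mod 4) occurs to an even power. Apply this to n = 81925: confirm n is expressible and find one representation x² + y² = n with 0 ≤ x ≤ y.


Step 1: Factor n = 81925 = 5^2 · 29 · 113.
Step 2: Check the mod-4 condition on each prime factor: 5 ≡ 1 (mod 4), exponent 2; 29 ≡ 1 (mod 4), exponent 1; 113 ≡ 1 (mod 4), exponent 1.
All primes ≡ 3 (mod 4) appear to even exponent (or don't appear), so by the two-squares theorem n IS expressible as a sum of two squares.
Step 3: Build a representation. Group n = k² · m with k = 5 and m = 29 · 113 = 3277 (a product of primes ≡ 1 (mod 4)); a representation of m scales to one of n via (k·x)² + (k·y)² = k²(x² + y²). Each prime p ≡ 1 (mod 4) is itself a sum of two squares; find a² by testing p − a² for a perfect square:
  29: 29 − 1² = 28, 29 − 2² = 25 = 5² ⇒ 29 = 2² + 5².
  113: 113 − 1² = 112, 113 − 2² = 109, 113 − 3² = 104, 113 − 4² = 97, 113 − 5² = 88, 113 − 6² = 77, 113 − 7² = 64 = 8² ⇒ 113 = 7² + 8².
  Combine using the Brahmagupta–Fibonacci identity (a² + b²)(c² + d²) = (ac − bd)² + (ad + bc)² = (ac + bd)² + (ad − bc)²:
  29 · 113 = 3277: from (2² + 5²)(7² + 8²), take (2·7 − 5·8, 2·8 + 5·7) = (14 − 40, 16 + 35) = (-26, 51); dropping signs (only squares matter) gives (26, 51); check 26² + 51² = 676 + 2601 = 3277 ✓.
  Scale by k = 5: (5·26, 5·51) = (130, 255).
Step 4: Order so x ≤ y and verify: 130² + 255² = 16900 + 65025 = 81925 = n. ✓

n = 81925 = 130² + 255² (one valid representation with x ≤ y).


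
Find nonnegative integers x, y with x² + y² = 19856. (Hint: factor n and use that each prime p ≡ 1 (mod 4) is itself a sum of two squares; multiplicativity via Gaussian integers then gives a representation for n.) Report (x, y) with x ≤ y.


Step 1: Factor n = 19856 = 2^4 · 17 · 73.
Step 2: Check the mod-4 condition on each prime factor: 2 = 2 (special); 17 ≡ 1 (mod 4), exponent 1; 73 ≡ 1 (mod 4), exponent 1.
All primes ≡ 3 (mod 4) appear to even exponent (or don't appear), so by the two-squares theorem n IS expressible as a sum of two squares.
Step 3: Build a representation. Group n = k² · m with k = 4 and m = 17 · 73 = 1241 (a product of primes ≡ 1 (mod 4)); a representation of m scales to one of n via (k·x)² + (k·y)² = k²(x² + y²). Each prime p ≡ 1 (mod 4) is itself a sum of two squares; find a² by testing p − a² for a perfect square:
  17: 17 − 1² = 16 = 4² ⇒ 17 = 1² + 4².
  73: 73 − 1² = 72, 73 − 2² = 69, 73 − 3² = 64 = 8² ⇒ 73 = 3² + 8².
  Combine using the Brahmagupta–Fibonacci identity (a² + b²)(c² + d²) = (ac − bd)² + (ad + bc)² = (ac + bd)² + (ad − bc)²:
  17 · 73 = 1241: from (1² + 4²)(3² + 8²), take (1·3 − 4·8, 1·8 + 4·3) = (3 − 32, 8 + 12) = (-29, 20); dropping signs (only squares matter) gives (29, 20); check 29² + 20² = 841 + 400 = 1241 ✓.
  Scale by k = 4: (4·29, 4·20) = (116, 80).
Step 4: Order so x ≤ y and verify: 80² + 116² = 6400 + 13456 = 19856 = n. ✓

n = 19856 = 80² + 116² (one valid representation with x ≤ y).


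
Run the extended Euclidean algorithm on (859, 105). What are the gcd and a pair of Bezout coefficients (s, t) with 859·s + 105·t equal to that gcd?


Euclidean algorithm on (859, 105) — divide until remainder is 0:
  859 = 8 · 105 + 19
  105 = 5 · 19 + 10
  19 = 1 · 10 + 9
  10 = 1 · 9 + 1
  9 = 9 · 1 + 0
gcd(859, 105) = 1.
Track Bezout coefficients alongside the remainders: start with r₀ = 859 = a·1 + b·0 (s = 1, t = 0) and r₁ = 105 = a·0 + b·1 (s = 0, t = 1); each new remainder r_{k+1} = r_{k-1} − q_k·r_k inherits s_{k+1} = s_{k-1} − q_k·s_k, t_{k+1} = t_{k-1} − q_k·t_k, so r_k = a·s_k + b·t_k at every step:
  q = 8: r = 19, s = 1 − 8·0 = 1, t = 0 − 8·1 = -8  (check: 859·1 + 105·(-8) = 19)
  q = 5: r = 10, s = 0 − 5·1 = -5, t = 1 − 5·(-8) = 41  (check: 859·(-5) + 105·41 = 10)
  q = 1: r = 9, s = 1 − 1·(-5) = 6, t = -8 − 1·41 = -49  (check: 859·6 + 105·(-49) = 9)
  q = 1: r = 1, s = -5 − 1·6 = -11, t = 41 − 1·(-49) = 90  (check: 859·(-11) + 105·90 = 1)
The row with r = 1 (the gcd) gives the Bezout coefficients s = -11, t = 90.
Result: 859 · (-11) + 105 · (90) = 1.

gcd(859, 105) = 1; s = -11, t = 90 (check: 859·(-11) + 105·90 = 1).


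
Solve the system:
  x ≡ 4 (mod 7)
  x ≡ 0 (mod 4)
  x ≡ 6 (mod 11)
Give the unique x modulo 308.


Moduli 7, 4, 11 are pairwise coprime; by CRT there is a unique solution modulo M = 7 · 4 · 11 = 308.
Solve pairwise, accumulating the modulus:
  Start with x ≡ 4 (mod 7).
  Combine with x ≡ 0 (mod 4): since gcd(7, 4) = 1, we get a unique residue mod 28.
    Write x = 4 + 7·t and substitute into x ≡ 0 (mod 4): 7·t ≡ 0 − 4 = -4 (mod 4).
    Reduce coefficients mod 4: 3·t ≡ 0 (mod 4).
    The inverse of 3 mod 4 is 3 (since 3·3 = 9 = 2·4 + 1), so t ≡ 3·0 = 0 ≡ 0 (mod 4).
    Then x = 4 + 7·0 = 4, valid modulo lcm(7, 4) = 28: x ≡ 4 (mod 28).
  Combine with x ≡ 6 (mod 11): since gcd(28, 11) = 1, we get a unique residue mod 308.
    Write x = 4 + 28·t and substitute into x ≡ 6 (mod 11): 28·t ≡ 6 − 4 = 2 (mod 11).
    Reduce coefficients mod 11: 6·t ≡ 2 (mod 11).
    The inverse of 6 mod 11 is 2 (since 6·2 = 12 = 1·11 + 1), so t ≡ 2·2 = 4 ≡ 4 (mod 11).
    Then x = 4 + 28·4 = 116, valid modulo lcm(28, 11) = 308: x ≡ 116 (mod 308).
Verify: 116 mod 7 = 4 ✓, 116 mod 4 = 0 ✓, 116 mod 11 = 6 ✓.

x ≡ 116 (mod 308).


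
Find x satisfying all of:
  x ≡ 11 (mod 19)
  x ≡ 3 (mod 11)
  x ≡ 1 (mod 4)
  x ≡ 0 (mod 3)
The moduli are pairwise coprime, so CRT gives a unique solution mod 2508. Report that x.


Product of moduli M = 19 · 11 · 4 · 3 = 2508.
Merge one congruence at a time:
  Start: x ≡ 11 (mod 19).
  Combine with x ≡ 3 (mod 11); new modulus lcm = 209.
    Write x = 11 + 19·t and substitute into x ≡ 3 (mod 11): 19·t ≡ 3 − 11 = -8 (mod 11).
    Reduce coefficients mod 11: 8·t ≡ 3 (mod 11).
    The inverse of 8 mod 11 is 7 (since 8·7 = 56 = 5·11 + 1), so t ≡ 7·3 = 21 ≡ 10 (mod 11).
    Then x = 11 + 19·10 = 201, valid modulo lcm(19, 11) = 209: x ≡ 201 (mod 209).
  Combine with x ≡ 1 (mod 4); new modulus lcm = 836.
    Write x = 201 + 209·t and substitute into x ≡ 1 (mod 4): 209·t ≡ 1 − 201 = -200 (mod 4).
    Reduce coefficients mod 4: 1·t ≡ 0 (mod 4).
    So t ≡ 0 (mod 4).
    Then x = 201 + 209·0 = 201, valid modulo lcm(209, 4) = 836: x ≡ 201 (mod 836).
  Combine with x ≡ 0 (mod 3); new modulus lcm = 2508.
    Write x = 201 + 836·t and substitute into x ≡ 0 (mod 3): 836·t ≡ 0 − 201 = -201 (mod 3).
    Reduce coefficients mod 3: 2·t ≡ 0 (mod 3).
    The inverse of 2 mod 3 is 2 (since 2·2 = 4 = 1·3 + 1), so t ≡ 2·0 = 0 ≡ 0 (mod 3).
    Then x = 201 + 836·0 = 201, valid modulo lcm(836, 3) = 2508: x ≡ 201 (mod 2508).
Verify against each original: 201 mod 19 = 11, 201 mod 11 = 3, 201 mod 4 = 1, 201 mod 3 = 0.

x ≡ 201 (mod 2508).


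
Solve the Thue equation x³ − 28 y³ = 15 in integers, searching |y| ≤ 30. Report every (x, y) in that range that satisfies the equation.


The equation is x³ - 28y³ = 15. For fixed y, x³ = 28·y³ + 15, so a solution requires the RHS to be a perfect cube.
Strategy: iterate y from -30 to 30, compute RHS = 28·y³ + 15, and check whether it is a (positive or negative) perfect cube.
Check small values of y:
  y = 0: RHS = 15 is not a perfect cube.
  y = 1: RHS = 43 is not a perfect cube.
  y = -1: RHS = -13 is not a perfect cube.
  y = 2: RHS = 239 is not a perfect cube.
  y = -2: RHS = -209 is not a perfect cube.
  y = 3: RHS = 771 is not a perfect cube.
  y = -3: RHS = -741 is not a perfect cube.
Continuing the search up to |y| = 30 finds no solutions either.
No (x, y) in the scanned range satisfies the equation.

No integer solutions with |y| ≤ 30.


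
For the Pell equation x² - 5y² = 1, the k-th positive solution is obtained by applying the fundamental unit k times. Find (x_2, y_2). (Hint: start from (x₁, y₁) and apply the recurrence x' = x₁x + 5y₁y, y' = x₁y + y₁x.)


Step 1: Find the fundamental solution (x₁, y₁) of x² - 5y² = 1.
  Expand √5 as a continued fraction. a₀ = ⌊√5⌋ = 2; iterate m_{k+1} = d_k·a_k − m_k, d_{k+1} = (5 − m_{k+1}²)/d_k, a_{k+1} = ⌊(a₀ + m_{k+1})/d_{k+1}⌋ (starting m₀ = 0, d₀ = 1), with convergents p_k = a_k·p_{k-1} + p_{k-2}, q_k = a_k·q_{k-1} + q_{k-2} (p₋₁ = 1, q₋₁ = 0):
  k = 0: a₀ = 2; p₀/q₀ = 2/1; p₀² − 5·q₀² = 4 − 5 = -1.
  k = 1: m = 2, d = 1, a = ⌊(2 + 2)/1⌋ = 4; p/q = (4·2 + 1)/(4·1 + 0) = 9/4; p² − 5·q² = 81 − 80 = 1.
  The first convergent with p² − 5·q² = 1 gives the fundamental solution (x₁, y₁) = (9, 4).
Step 2: Apply the recurrence (x_{n+1}, y_{n+1}) = (x₁x_n + 5y₁y_n, x₁y_n + y₁x_n) repeatedly.
  From (x_1, y_1) = (9, 4): x_2 = 9·9 + 5·4·4 = 161; y_2 = 9·4 + 4·9 = 72.
Step 3: Verify x_2² - 5·y_2² = 25921 - 25920 = 1 (should be 1). ✓

(x_1, y_1) = (9, 4); (x_2, y_2) = (161, 72).
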